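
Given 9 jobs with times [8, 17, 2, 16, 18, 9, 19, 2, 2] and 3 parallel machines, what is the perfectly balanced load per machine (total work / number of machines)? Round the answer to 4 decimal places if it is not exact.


Total processing time = 8 + 17 + 2 + 16 + 18 + 9 + 19 + 2 + 2 = 93
Number of machines = 3
Ideal balanced load = 93 / 3 = 31.0

31.0


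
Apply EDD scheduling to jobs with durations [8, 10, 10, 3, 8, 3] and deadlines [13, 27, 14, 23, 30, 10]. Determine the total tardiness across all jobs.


Sort by due date (EDD order): [(3, 10), (8, 13), (10, 14), (3, 23), (10, 27), (8, 30)]
Compute completion times and tardiness:
  Job 1: p=3, d=10, C=3, tardiness=max(0,3-10)=0
  Job 2: p=8, d=13, C=11, tardiness=max(0,11-13)=0
  Job 3: p=10, d=14, C=21, tardiness=max(0,21-14)=7
  Job 4: p=3, d=23, C=24, tardiness=max(0,24-23)=1
  Job 5: p=10, d=27, C=34, tardiness=max(0,34-27)=7
  Job 6: p=8, d=30, C=42, tardiness=max(0,42-30)=12
Total tardiness = 27

27


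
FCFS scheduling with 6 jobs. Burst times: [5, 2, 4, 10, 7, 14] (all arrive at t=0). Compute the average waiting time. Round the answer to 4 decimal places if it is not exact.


FCFS order (as given): [5, 2, 4, 10, 7, 14]
Waiting times:
  Job 1: wait = 0
  Job 2: wait = 5
  Job 3: wait = 7
  Job 4: wait = 11
  Job 5: wait = 21
  Job 6: wait = 28
Sum of waiting times = 72
Average waiting time = 72/6 = 12.0

12.0


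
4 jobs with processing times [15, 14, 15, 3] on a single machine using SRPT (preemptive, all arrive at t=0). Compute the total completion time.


Since all jobs arrive at t=0, SRPT equals SPT ordering.
SPT order: [3, 14, 15, 15]
Completion times:
  Job 1: p=3, C=3
  Job 2: p=14, C=17
  Job 3: p=15, C=32
  Job 4: p=15, C=47
Total completion time = 3 + 17 + 32 + 47 = 99

99


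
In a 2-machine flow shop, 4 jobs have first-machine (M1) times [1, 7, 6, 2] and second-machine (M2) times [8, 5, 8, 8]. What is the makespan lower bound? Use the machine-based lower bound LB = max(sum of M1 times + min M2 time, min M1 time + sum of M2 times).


LB1 = sum(M1 times) + min(M2 times) = 16 + 5 = 21
LB2 = min(M1 times) + sum(M2 times) = 1 + 29 = 30
Lower bound = max(LB1, LB2) = max(21, 30) = 30

30


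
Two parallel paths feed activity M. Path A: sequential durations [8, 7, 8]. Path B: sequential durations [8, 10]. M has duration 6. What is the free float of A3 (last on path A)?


ES(A3) = sum of predecessors on chain A = 15
EF(A3) = ES + duration = 15 + 8 = 23
Successor of A3 is M. ES(M) = max(sum(A), sum(B)) = max(23, 18) = 23
Free float = ES(successor) - EF(current) = 23 - 23 = 0

0


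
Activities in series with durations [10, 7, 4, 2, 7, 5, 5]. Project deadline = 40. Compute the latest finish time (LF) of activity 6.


LF(activity 6) = deadline - sum of successor durations
Successors: activities 7 through 7 with durations [5]
Sum of successor durations = 5
LF = 40 - 5 = 35

35


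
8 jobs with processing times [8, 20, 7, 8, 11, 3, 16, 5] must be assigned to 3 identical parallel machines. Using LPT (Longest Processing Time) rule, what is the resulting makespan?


Sort jobs in decreasing order (LPT): [20, 16, 11, 8, 8, 7, 5, 3]
Assign each job to the least loaded machine:
  Machine 1: jobs [20, 5], load = 25
  Machine 2: jobs [16, 8, 3], load = 27
  Machine 3: jobs [11, 8, 7], load = 26
Makespan = max load = 27

27


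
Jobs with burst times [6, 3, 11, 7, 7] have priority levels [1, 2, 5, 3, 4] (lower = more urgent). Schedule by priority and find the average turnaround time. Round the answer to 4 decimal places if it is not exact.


Sort by priority (ascending = highest first):
Order: [(1, 6), (2, 3), (3, 7), (4, 7), (5, 11)]
Completion times:
  Priority 1, burst=6, C=6
  Priority 2, burst=3, C=9
  Priority 3, burst=7, C=16
  Priority 4, burst=7, C=23
  Priority 5, burst=11, C=34
Average turnaround = 88/5 = 17.6

17.6


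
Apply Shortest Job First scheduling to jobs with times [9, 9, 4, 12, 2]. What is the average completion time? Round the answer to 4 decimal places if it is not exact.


SJF order (ascending): [2, 4, 9, 9, 12]
Completion times:
  Job 1: burst=2, C=2
  Job 2: burst=4, C=6
  Job 3: burst=9, C=15
  Job 4: burst=9, C=24
  Job 5: burst=12, C=36
Average completion = 83/5 = 16.6

16.6


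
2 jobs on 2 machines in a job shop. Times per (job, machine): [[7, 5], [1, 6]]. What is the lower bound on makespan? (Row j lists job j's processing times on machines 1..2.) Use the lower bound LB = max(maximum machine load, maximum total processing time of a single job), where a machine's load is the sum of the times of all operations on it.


Machine loads:
  Machine 1: 7 + 1 = 8
  Machine 2: 5 + 6 = 11
Max machine load = 11
Job totals:
  Job 1: 12
  Job 2: 7
Max job total = 12
Lower bound = max(11, 12) = 12

12


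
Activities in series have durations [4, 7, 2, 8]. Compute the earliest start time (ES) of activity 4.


Activity 4 starts after activities 1 through 3 complete.
Predecessor durations: [4, 7, 2]
ES = 4 + 7 + 2 = 13

13


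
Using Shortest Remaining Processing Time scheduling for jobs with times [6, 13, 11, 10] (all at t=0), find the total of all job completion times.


Since all jobs arrive at t=0, SRPT equals SPT ordering.
SPT order: [6, 10, 11, 13]
Completion times:
  Job 1: p=6, C=6
  Job 2: p=10, C=16
  Job 3: p=11, C=27
  Job 4: p=13, C=40
Total completion time = 6 + 16 + 27 + 40 = 89

89


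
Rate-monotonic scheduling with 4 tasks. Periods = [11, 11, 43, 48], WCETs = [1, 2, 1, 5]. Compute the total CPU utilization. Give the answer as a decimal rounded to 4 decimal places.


Compute individual utilizations (exact fractions):
  Task 1: C/T = 1/11 (approx. 0.0909)
  Task 2: C/T = 2/11 (approx. 0.1818)
  Task 3: C/T = 1/43 (approx. 0.0233)
  Task 4: C/T = 5/48 (approx. 0.1042)
Total utilization U = 1/11 + 2/11 + 1/43 + 5/48 = 9085/22704
Rounded to 4 decimal places: U = 0.4001
RM (Liu & Layland) bound for 4 tasks = 0.756828; compare with U = 9085/22704 (approx. 0.400150)
U <= bound, so schedulable by RM sufficient condition.

0.4001


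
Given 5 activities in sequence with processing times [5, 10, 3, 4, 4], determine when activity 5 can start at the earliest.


Activity 5 starts after activities 1 through 4 complete.
Predecessor durations: [5, 10, 3, 4]
ES = 5 + 10 + 3 + 4 = 22

22


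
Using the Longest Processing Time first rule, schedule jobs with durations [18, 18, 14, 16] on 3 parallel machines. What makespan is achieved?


Sort jobs in decreasing order (LPT): [18, 18, 16, 14]
Assign each job to the least loaded machine:
  Machine 1: jobs [18], load = 18
  Machine 2: jobs [18], load = 18
  Machine 3: jobs [16, 14], load = 30
Makespan = max load = 30

30


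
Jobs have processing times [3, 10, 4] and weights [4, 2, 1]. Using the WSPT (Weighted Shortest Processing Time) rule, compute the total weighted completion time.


Compute p/w ratios and sort ascending (WSPT): [(3, 4), (4, 1), (10, 2)]
Compute weighted completion times:
  Job (p=3,w=4): C=3, w*C=4*3=12
  Job (p=4,w=1): C=7, w*C=1*7=7
  Job (p=10,w=2): C=17, w*C=2*17=34
Total weighted completion time = 53

53


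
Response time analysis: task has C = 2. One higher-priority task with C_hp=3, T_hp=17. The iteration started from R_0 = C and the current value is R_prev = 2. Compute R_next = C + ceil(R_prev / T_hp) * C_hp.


R_next = C + ceil(R_prev / T_hp) * C_hp
ceil(2 / 17) = ceil(0.1176) = 1
Interference = 1 * 3 = 3
R_next = 2 + 3 = 5

5


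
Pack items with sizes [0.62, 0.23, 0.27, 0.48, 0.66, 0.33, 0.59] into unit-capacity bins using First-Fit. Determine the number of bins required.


Place items sequentially using First-Fit:
  Item 0.62 -> new Bin 1
  Item 0.23 -> Bin 1 (now 0.85)
  Item 0.27 -> new Bin 2
  Item 0.48 -> Bin 2 (now 0.75)
  Item 0.66 -> new Bin 3
  Item 0.33 -> Bin 3 (now 0.99)
  Item 0.59 -> new Bin 4
Total bins used = 4

4


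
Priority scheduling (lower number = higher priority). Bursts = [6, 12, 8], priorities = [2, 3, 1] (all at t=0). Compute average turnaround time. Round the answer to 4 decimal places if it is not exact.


Sort by priority (ascending = highest first):
Order: [(1, 8), (2, 6), (3, 12)]
Completion times:
  Priority 1, burst=8, C=8
  Priority 2, burst=6, C=14
  Priority 3, burst=12, C=26
Average turnaround = 48/3 = 16.0

16.0


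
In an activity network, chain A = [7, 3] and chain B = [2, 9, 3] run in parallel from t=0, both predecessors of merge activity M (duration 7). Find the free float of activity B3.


ES(B3) = sum of predecessors on chain B = 11
EF(B3) = ES + duration = 11 + 3 = 14
Successor of B3 is M. ES(M) = max(sum(A), sum(B)) = max(10, 14) = 14
Free float = ES(successor) - EF(current) = 14 - 14 = 0

0


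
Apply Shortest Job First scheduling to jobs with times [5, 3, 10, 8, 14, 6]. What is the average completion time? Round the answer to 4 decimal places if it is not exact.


SJF order (ascending): [3, 5, 6, 8, 10, 14]
Completion times:
  Job 1: burst=3, C=3
  Job 2: burst=5, C=8
  Job 3: burst=6, C=14
  Job 4: burst=8, C=22
  Job 5: burst=10, C=32
  Job 6: burst=14, C=46
Average completion = 125/6 = 20.8333

20.8333


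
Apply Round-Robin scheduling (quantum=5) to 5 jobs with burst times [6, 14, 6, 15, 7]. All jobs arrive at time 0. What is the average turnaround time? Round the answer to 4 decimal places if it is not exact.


Time quantum = 5
Execution trace:
  J1 runs 5 units, time = 5
  J2 runs 5 units, time = 10
  J3 runs 5 units, time = 15
  J4 runs 5 units, time = 20
  J5 runs 5 units, time = 25
  J1 runs 1 units, time = 26
  J2 runs 5 units, time = 31
  J3 runs 1 units, time = 32
  J4 runs 5 units, time = 37
  J5 runs 2 units, time = 39
  J2 runs 4 units, time = 43
  J4 runs 5 units, time = 48
Finish times: [26, 43, 32, 48, 39]
Average turnaround = 188/5 = 37.6

37.6


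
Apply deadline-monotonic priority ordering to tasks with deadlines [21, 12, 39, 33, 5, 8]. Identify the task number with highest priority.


Sort tasks by relative deadline (ascending):
  Task 5: deadline = 5
  Task 6: deadline = 8
  Task 2: deadline = 12
  Task 1: deadline = 21
  Task 4: deadline = 33
  Task 3: deadline = 39
Priority order (highest first): [5, 6, 2, 1, 4, 3]
Highest priority task = 5

5


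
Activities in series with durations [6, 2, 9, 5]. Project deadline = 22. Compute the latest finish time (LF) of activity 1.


LF(activity 1) = deadline - sum of successor durations
Successors: activities 2 through 4 with durations [2, 9, 5]
Sum of successor durations = 16
LF = 22 - 16 = 6

6


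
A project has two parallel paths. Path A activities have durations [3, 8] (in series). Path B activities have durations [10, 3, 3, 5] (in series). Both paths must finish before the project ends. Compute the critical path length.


Path A total = 3 + 8 = 11
Path B total = 10 + 3 + 3 + 5 = 21
Critical path = longest path = max(11, 21) = 21

21


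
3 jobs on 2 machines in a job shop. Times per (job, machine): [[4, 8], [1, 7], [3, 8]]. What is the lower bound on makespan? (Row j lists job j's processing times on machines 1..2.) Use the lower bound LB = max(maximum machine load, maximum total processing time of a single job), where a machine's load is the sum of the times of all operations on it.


Machine loads:
  Machine 1: 4 + 1 + 3 = 8
  Machine 2: 8 + 7 + 8 = 23
Max machine load = 23
Job totals:
  Job 1: 12
  Job 2: 8
  Job 3: 11
Max job total = 12
Lower bound = max(23, 12) = 23

23


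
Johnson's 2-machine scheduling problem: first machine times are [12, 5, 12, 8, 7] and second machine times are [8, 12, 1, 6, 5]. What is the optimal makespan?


Apply Johnson's rule:
  Group 1 (a <= b): [(2, 5, 12)]
  Group 2 (a > b): [(1, 12, 8), (4, 8, 6), (5, 7, 5), (3, 12, 1)]
Optimal job order: [2, 1, 4, 5, 3]
Schedule:
  Job 2: M1 done at 5, M2 done at 17
  Job 1: M1 done at 17, M2 done at 25
  Job 4: M1 done at 25, M2 done at 31
  Job 5: M1 done at 32, M2 done at 37
  Job 3: M1 done at 44, M2 done at 45
Makespan = 45

45


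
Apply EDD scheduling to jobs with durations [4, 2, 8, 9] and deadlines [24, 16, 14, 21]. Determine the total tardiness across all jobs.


Sort by due date (EDD order): [(8, 14), (2, 16), (9, 21), (4, 24)]
Compute completion times and tardiness:
  Job 1: p=8, d=14, C=8, tardiness=max(0,8-14)=0
  Job 2: p=2, d=16, C=10, tardiness=max(0,10-16)=0
  Job 3: p=9, d=21, C=19, tardiness=max(0,19-21)=0
  Job 4: p=4, d=24, C=23, tardiness=max(0,23-24)=0
Total tardiness = 0

0


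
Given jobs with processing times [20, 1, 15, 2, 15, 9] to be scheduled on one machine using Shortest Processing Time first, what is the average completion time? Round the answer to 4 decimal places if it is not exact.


Sort jobs by processing time (SPT order): [1, 2, 9, 15, 15, 20]
Compute completion times sequentially:
  Job 1: processing = 1, completes at 1
  Job 2: processing = 2, completes at 3
  Job 3: processing = 9, completes at 12
  Job 4: processing = 15, completes at 27
  Job 5: processing = 15, completes at 42
  Job 6: processing = 20, completes at 62
Sum of completion times = 147
Average completion time = 147/6 = 24.5

24.5


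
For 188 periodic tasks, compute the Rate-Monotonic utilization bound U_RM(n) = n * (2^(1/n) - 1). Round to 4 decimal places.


Compute 2^(1/188) = 1.0036937583
Subtract 1: 1.0036937583 - 1 = 0.0036937583
Multiply by n: 188 * 0.0036937583 = 0.6944265604
Round to 4 dp: 0.6944

0.6944


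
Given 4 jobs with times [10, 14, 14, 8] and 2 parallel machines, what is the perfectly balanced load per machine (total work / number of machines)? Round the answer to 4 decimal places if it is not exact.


Total processing time = 10 + 14 + 14 + 8 = 46
Number of machines = 2
Ideal balanced load = 46 / 2 = 23.0

23.0


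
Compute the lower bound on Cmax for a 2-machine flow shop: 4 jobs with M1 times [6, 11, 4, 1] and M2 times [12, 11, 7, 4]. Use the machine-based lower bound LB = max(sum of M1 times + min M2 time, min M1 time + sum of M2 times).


LB1 = sum(M1 times) + min(M2 times) = 22 + 4 = 26
LB2 = min(M1 times) + sum(M2 times) = 1 + 34 = 35
Lower bound = max(LB1, LB2) = max(26, 35) = 35

35


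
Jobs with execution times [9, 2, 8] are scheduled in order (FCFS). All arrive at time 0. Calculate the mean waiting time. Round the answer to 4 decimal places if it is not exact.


FCFS order (as given): [9, 2, 8]
Waiting times:
  Job 1: wait = 0
  Job 2: wait = 9
  Job 3: wait = 11
Sum of waiting times = 20
Average waiting time = 20/3 = 6.6667

6.6667


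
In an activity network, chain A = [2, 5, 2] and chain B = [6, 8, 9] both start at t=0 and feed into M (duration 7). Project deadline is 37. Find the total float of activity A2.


Forward pass: ES(A2) = sum of predecessors on chain A = 2
EF = ES + duration = 2 + 5 = 7
Backward pass: LF(M) = deadline = 37; LS(M) = 37 - 7 = 30
LF(A2) = LS(M) - sum(successors on chain A) = 30 - 2 = 28
LS = LF - duration = 28 - 5 = 23
Total float = LS - ES = 23 - 2 = 21

21


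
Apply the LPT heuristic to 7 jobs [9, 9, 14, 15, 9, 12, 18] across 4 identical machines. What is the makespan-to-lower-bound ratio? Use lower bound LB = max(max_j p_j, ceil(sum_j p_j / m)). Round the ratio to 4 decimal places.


LPT order: [18, 15, 14, 12, 9, 9, 9]
Machine loads after assignment: [18, 24, 23, 21]
LPT makespan = 24
Lower bound = max(max_job, ceil(total/4)) = max(18, 22) = 22
Ratio = 24 / 22 = 1.0909

1.0909


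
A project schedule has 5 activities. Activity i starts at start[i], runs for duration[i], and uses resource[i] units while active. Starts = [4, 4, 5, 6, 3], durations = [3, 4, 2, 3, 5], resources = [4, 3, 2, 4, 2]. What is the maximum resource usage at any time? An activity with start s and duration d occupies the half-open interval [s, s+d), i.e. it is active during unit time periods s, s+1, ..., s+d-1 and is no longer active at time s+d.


Each activity i is active on [start_i, start_i + duration_i).
Compute total resource usage per time slot:
  t=0: active resources = [], total = 0
  t=1: active resources = [], total = 0
  t=2: active resources = [], total = 0
  t=3: active resources = [2], total = 2
  t=4: active resources = [4, 3, 2], total = 9
  t=5: active resources = [4, 3, 2, 2], total = 11
  t=6: active resources = [4, 3, 2, 4, 2], total = 15
  t=7: active resources = [3, 4, 2], total = 9
  t=8: active resources = [4], total = 4
Peak resource demand = 15

15


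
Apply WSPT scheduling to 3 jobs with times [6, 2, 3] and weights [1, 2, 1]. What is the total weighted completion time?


Compute p/w ratios and sort ascending (WSPT): [(2, 2), (3, 1), (6, 1)]
Compute weighted completion times:
  Job (p=2,w=2): C=2, w*C=2*2=4
  Job (p=3,w=1): C=5, w*C=1*5=5
  Job (p=6,w=1): C=11, w*C=1*11=11
Total weighted completion time = 20

20


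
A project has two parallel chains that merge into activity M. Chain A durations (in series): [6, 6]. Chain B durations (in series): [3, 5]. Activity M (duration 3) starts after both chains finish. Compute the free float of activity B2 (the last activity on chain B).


ES(B2) = sum of predecessors on chain B = 3
EF(B2) = ES + duration = 3 + 5 = 8
Successor of B2 is M. ES(M) = max(sum(A), sum(B)) = max(12, 8) = 12
Free float = ES(successor) - EF(current) = 12 - 8 = 4

4


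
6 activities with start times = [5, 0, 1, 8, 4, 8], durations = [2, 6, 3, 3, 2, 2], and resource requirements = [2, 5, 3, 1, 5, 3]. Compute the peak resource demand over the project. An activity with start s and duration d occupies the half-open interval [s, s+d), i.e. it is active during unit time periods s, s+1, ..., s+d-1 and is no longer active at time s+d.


Each activity i is active on [start_i, start_i + duration_i).
Compute total resource usage per time slot:
  t=0: active resources = [5], total = 5
  t=1: active resources = [5, 3], total = 8
  t=2: active resources = [5, 3], total = 8
  t=3: active resources = [5, 3], total = 8
  t=4: active resources = [5, 5], total = 10
  t=5: active resources = [2, 5, 5], total = 12
  t=6: active resources = [2], total = 2
  t=7: active resources = [], total = 0
  t=8: active resources = [1, 3], total = 4
  t=9: active resources = [1, 3], total = 4
  t=10: active resources = [1], total = 1
Peak resource demand = 12

12


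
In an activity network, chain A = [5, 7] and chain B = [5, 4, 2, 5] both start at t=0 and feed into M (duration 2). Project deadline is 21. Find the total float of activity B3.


Forward pass: ES(B3) = sum of predecessors on chain B = 9
EF = ES + duration = 9 + 2 = 11
Backward pass: LF(M) = deadline = 21; LS(M) = 21 - 2 = 19
LF(B3) = LS(M) - sum(successors on chain B) = 19 - 5 = 14
LS = LF - duration = 14 - 2 = 12
Total float = LS - ES = 12 - 9 = 3

3


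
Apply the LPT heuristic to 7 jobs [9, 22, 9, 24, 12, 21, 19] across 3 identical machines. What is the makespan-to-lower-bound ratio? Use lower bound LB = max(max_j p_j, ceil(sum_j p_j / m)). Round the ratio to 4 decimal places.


LPT order: [24, 22, 21, 19, 12, 9, 9]
Machine loads after assignment: [42, 34, 40]
LPT makespan = 42
Lower bound = max(max_job, ceil(total/3)) = max(24, 39) = 39
Ratio = 42 / 39 = 1.0769

1.0769


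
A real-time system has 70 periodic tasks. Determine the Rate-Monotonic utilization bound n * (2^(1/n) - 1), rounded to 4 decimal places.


Compute 2^(1/70) = 1.0099512906
Subtract 1: 1.0099512906 - 1 = 0.0099512906
Multiply by n: 70 * 0.0099512906 = 0.6965903420
Round to 4 dp: 0.6966

0.6966


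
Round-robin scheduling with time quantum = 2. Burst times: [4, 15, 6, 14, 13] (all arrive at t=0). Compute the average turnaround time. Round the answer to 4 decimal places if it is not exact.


Time quantum = 2
Execution trace:
  J1 runs 2 units, time = 2
  J2 runs 2 units, time = 4
  J3 runs 2 units, time = 6
  J4 runs 2 units, time = 8
  J5 runs 2 units, time = 10
  J1 runs 2 units, time = 12
  J2 runs 2 units, time = 14
  J3 runs 2 units, time = 16
  J4 runs 2 units, time = 18
  J5 runs 2 units, time = 20
  J2 runs 2 units, time = 22
  J3 runs 2 units, time = 24
  J4 runs 2 units, time = 26
  J5 runs 2 units, time = 28
  J2 runs 2 units, time = 30
  J4 runs 2 units, time = 32
  J5 runs 2 units, time = 34
  J2 runs 2 units, time = 36
  J4 runs 2 units, time = 38
  J5 runs 2 units, time = 40
  J2 runs 2 units, time = 42
  J4 runs 2 units, time = 44
  J5 runs 2 units, time = 46
  J2 runs 2 units, time = 48
  J4 runs 2 units, time = 50
  J5 runs 1 units, time = 51
  J2 runs 1 units, time = 52
Finish times: [12, 52, 24, 50, 51]
Average turnaround = 189/5 = 37.8

37.8


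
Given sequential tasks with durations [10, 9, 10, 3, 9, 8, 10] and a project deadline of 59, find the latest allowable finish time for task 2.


LF(activity 2) = deadline - sum of successor durations
Successors: activities 3 through 7 with durations [10, 3, 9, 8, 10]
Sum of successor durations = 40
LF = 59 - 40 = 19

19


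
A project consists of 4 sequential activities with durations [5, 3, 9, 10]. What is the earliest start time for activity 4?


Activity 4 starts after activities 1 through 3 complete.
Predecessor durations: [5, 3, 9]
ES = 5 + 3 + 9 = 17

17


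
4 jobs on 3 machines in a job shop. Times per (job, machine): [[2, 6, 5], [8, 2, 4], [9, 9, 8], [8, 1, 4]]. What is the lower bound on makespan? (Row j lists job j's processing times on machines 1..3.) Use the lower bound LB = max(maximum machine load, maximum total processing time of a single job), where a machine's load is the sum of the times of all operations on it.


Machine loads:
  Machine 1: 2 + 8 + 9 + 8 = 27
  Machine 2: 6 + 2 + 9 + 1 = 18
  Machine 3: 5 + 4 + 8 + 4 = 21
Max machine load = 27
Job totals:
  Job 1: 13
  Job 2: 14
  Job 3: 26
  Job 4: 13
Max job total = 26
Lower bound = max(27, 26) = 27

27


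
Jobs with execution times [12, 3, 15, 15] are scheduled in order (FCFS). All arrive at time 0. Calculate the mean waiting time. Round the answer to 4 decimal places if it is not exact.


FCFS order (as given): [12, 3, 15, 15]
Waiting times:
  Job 1: wait = 0
  Job 2: wait = 12
  Job 3: wait = 15
  Job 4: wait = 30
Sum of waiting times = 57
Average waiting time = 57/4 = 14.25

14.25


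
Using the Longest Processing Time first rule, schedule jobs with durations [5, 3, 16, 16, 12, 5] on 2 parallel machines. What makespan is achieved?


Sort jobs in decreasing order (LPT): [16, 16, 12, 5, 5, 3]
Assign each job to the least loaded machine:
  Machine 1: jobs [16, 12], load = 28
  Machine 2: jobs [16, 5, 5, 3], load = 29
Makespan = max load = 29

29


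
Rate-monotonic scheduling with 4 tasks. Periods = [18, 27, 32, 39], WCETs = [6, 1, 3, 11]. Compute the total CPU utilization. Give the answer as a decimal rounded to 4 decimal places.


Compute individual utilizations (exact fractions):
  Task 1: C/T = 6/18 = 1/3 (approx. 0.3333)
  Task 2: C/T = 1/27 (approx. 0.037)
  Task 3: C/T = 3/32 (approx. 0.0938)
  Task 4: C/T = 11/39 (approx. 0.2821)
Total utilization U = 1/3 + 1/27 + 3/32 + 11/39 = 8381/11232
Rounded to 4 decimal places: U = 0.7462
RM (Liu & Layland) bound for 4 tasks = 0.756828; compare with U = 8381/11232 (approx. 0.746172)
U <= bound, so schedulable by RM sufficient condition.

0.7462


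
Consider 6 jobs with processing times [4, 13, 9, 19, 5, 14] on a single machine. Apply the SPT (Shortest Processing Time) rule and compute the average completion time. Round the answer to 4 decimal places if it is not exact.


Sort jobs by processing time (SPT order): [4, 5, 9, 13, 14, 19]
Compute completion times sequentially:
  Job 1: processing = 4, completes at 4
  Job 2: processing = 5, completes at 9
  Job 3: processing = 9, completes at 18
  Job 4: processing = 13, completes at 31
  Job 5: processing = 14, completes at 45
  Job 6: processing = 19, completes at 64
Sum of completion times = 171
Average completion time = 171/6 = 28.5

28.5


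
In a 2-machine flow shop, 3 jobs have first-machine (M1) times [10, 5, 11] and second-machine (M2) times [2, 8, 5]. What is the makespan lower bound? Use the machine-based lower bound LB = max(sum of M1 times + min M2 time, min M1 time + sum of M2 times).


LB1 = sum(M1 times) + min(M2 times) = 26 + 2 = 28
LB2 = min(M1 times) + sum(M2 times) = 5 + 15 = 20
Lower bound = max(LB1, LB2) = max(28, 20) = 28

28


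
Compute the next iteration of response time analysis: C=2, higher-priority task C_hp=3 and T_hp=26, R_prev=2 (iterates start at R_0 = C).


R_next = C + ceil(R_prev / T_hp) * C_hp
ceil(2 / 26) = ceil(0.0769) = 1
Interference = 1 * 3 = 3
R_next = 2 + 3 = 5

5


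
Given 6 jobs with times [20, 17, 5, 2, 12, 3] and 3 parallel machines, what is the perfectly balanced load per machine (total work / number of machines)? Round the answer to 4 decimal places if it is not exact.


Total processing time = 20 + 17 + 5 + 2 + 12 + 3 = 59
Number of machines = 3
Ideal balanced load = 59 / 3 = 19.6667

19.6667


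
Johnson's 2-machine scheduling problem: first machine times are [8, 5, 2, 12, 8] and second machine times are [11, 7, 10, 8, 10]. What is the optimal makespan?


Apply Johnson's rule:
  Group 1 (a <= b): [(3, 2, 10), (2, 5, 7), (1, 8, 11), (5, 8, 10)]
  Group 2 (a > b): [(4, 12, 8)]
Optimal job order: [3, 2, 1, 5, 4]
Schedule:
  Job 3: M1 done at 2, M2 done at 12
  Job 2: M1 done at 7, M2 done at 19
  Job 1: M1 done at 15, M2 done at 30
  Job 5: M1 done at 23, M2 done at 40
  Job 4: M1 done at 35, M2 done at 48
Makespan = 48

48


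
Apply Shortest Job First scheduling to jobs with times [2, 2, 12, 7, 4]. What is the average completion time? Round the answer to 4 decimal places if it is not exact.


SJF order (ascending): [2, 2, 4, 7, 12]
Completion times:
  Job 1: burst=2, C=2
  Job 2: burst=2, C=4
  Job 3: burst=4, C=8
  Job 4: burst=7, C=15
  Job 5: burst=12, C=27
Average completion = 56/5 = 11.2

11.2


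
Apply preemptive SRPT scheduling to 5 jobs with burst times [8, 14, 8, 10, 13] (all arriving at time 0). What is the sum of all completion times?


Since all jobs arrive at t=0, SRPT equals SPT ordering.
SPT order: [8, 8, 10, 13, 14]
Completion times:
  Job 1: p=8, C=8
  Job 2: p=8, C=16
  Job 3: p=10, C=26
  Job 4: p=13, C=39
  Job 5: p=14, C=53
Total completion time = 8 + 16 + 26 + 39 + 53 = 142

142


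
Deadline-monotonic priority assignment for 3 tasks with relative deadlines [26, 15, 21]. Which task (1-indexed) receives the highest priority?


Sort tasks by relative deadline (ascending):
  Task 2: deadline = 15
  Task 3: deadline = 21
  Task 1: deadline = 26
Priority order (highest first): [2, 3, 1]
Highest priority task = 2

2


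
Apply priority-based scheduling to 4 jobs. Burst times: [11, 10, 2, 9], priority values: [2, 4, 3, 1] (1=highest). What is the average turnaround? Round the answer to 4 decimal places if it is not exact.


Sort by priority (ascending = highest first):
Order: [(1, 9), (2, 11), (3, 2), (4, 10)]
Completion times:
  Priority 1, burst=9, C=9
  Priority 2, burst=11, C=20
  Priority 3, burst=2, C=22
  Priority 4, burst=10, C=32
Average turnaround = 83/4 = 20.75

20.75


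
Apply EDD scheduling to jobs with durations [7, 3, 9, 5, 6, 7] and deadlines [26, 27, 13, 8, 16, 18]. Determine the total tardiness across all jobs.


Sort by due date (EDD order): [(5, 8), (9, 13), (6, 16), (7, 18), (7, 26), (3, 27)]
Compute completion times and tardiness:
  Job 1: p=5, d=8, C=5, tardiness=max(0,5-8)=0
  Job 2: p=9, d=13, C=14, tardiness=max(0,14-13)=1
  Job 3: p=6, d=16, C=20, tardiness=max(0,20-16)=4
  Job 4: p=7, d=18, C=27, tardiness=max(0,27-18)=9
  Job 5: p=7, d=26, C=34, tardiness=max(0,34-26)=8
  Job 6: p=3, d=27, C=37, tardiness=max(0,37-27)=10
Total tardiness = 32

32


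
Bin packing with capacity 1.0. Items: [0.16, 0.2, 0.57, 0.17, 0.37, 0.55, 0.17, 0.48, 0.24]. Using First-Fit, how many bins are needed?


Place items sequentially using First-Fit:
  Item 0.16 -> new Bin 1
  Item 0.2 -> Bin 1 (now 0.36)
  Item 0.57 -> Bin 1 (now 0.93)
  Item 0.17 -> new Bin 2
  Item 0.37 -> Bin 2 (now 0.54)
  Item 0.55 -> new Bin 3
  Item 0.17 -> Bin 2 (now 0.71)
  Item 0.48 -> new Bin 4
  Item 0.24 -> Bin 2 (now 0.95)
Total bins used = 4

4


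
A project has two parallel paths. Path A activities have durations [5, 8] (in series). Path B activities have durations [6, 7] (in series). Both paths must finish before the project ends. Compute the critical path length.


Path A total = 5 + 8 = 13
Path B total = 6 + 7 = 13
Critical path = longest path = max(13, 13) = 13

13


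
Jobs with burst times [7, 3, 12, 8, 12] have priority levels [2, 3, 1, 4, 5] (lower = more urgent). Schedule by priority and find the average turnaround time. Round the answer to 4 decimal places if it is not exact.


Sort by priority (ascending = highest first):
Order: [(1, 12), (2, 7), (3, 3), (4, 8), (5, 12)]
Completion times:
  Priority 1, burst=12, C=12
  Priority 2, burst=7, C=19
  Priority 3, burst=3, C=22
  Priority 4, burst=8, C=30
  Priority 5, burst=12, C=42
Average turnaround = 125/5 = 25.0

25.0


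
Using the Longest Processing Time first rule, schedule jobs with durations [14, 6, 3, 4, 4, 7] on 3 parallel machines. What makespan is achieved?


Sort jobs in decreasing order (LPT): [14, 7, 6, 4, 4, 3]
Assign each job to the least loaded machine:
  Machine 1: jobs [14], load = 14
  Machine 2: jobs [7, 4], load = 11
  Machine 3: jobs [6, 4, 3], load = 13
Makespan = max load = 14

14


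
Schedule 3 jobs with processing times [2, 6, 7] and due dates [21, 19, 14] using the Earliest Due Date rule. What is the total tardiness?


Sort by due date (EDD order): [(7, 14), (6, 19), (2, 21)]
Compute completion times and tardiness:
  Job 1: p=7, d=14, C=7, tardiness=max(0,7-14)=0
  Job 2: p=6, d=19, C=13, tardiness=max(0,13-19)=0
  Job 3: p=2, d=21, C=15, tardiness=max(0,15-21)=0
Total tardiness = 0

0


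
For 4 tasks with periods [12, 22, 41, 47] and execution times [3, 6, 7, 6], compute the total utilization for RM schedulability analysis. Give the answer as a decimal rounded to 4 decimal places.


Compute individual utilizations (exact fractions):
  Task 1: C/T = 3/12 = 1/4 (approx. 0.25)
  Task 2: C/T = 6/22 = 3/11 (approx. 0.2727)
  Task 3: C/T = 7/41 (approx. 0.1707)
  Task 4: C/T = 6/47 (approx. 0.1277)
Total utilization U = 1/4 + 3/11 + 7/41 + 6/47 = 69621/84788
Rounded to 4 decimal places: U = 0.8211
RM (Liu & Layland) bound for 4 tasks = 0.756828; compare with U = 69621/84788 (approx. 0.821119)
bound < U <= 1, so the RM sufficient condition is not met (inconclusive; an exact test such as response-time analysis is needed).

0.8211


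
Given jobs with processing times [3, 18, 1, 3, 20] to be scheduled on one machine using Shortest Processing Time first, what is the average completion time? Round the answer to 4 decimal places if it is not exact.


Sort jobs by processing time (SPT order): [1, 3, 3, 18, 20]
Compute completion times sequentially:
  Job 1: processing = 1, completes at 1
  Job 2: processing = 3, completes at 4
  Job 3: processing = 3, completes at 7
  Job 4: processing = 18, completes at 25
  Job 5: processing = 20, completes at 45
Sum of completion times = 82
Average completion time = 82/5 = 16.4

16.4


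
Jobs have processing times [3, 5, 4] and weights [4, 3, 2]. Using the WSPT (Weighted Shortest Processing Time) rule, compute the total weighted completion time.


Compute p/w ratios and sort ascending (WSPT): [(3, 4), (5, 3), (4, 2)]
Compute weighted completion times:
  Job (p=3,w=4): C=3, w*C=4*3=12
  Job (p=5,w=3): C=8, w*C=3*8=24
  Job (p=4,w=2): C=12, w*C=2*12=24
Total weighted completion time = 60

60


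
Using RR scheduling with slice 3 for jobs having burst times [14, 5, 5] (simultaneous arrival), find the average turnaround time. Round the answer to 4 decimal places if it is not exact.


Time quantum = 3
Execution trace:
  J1 runs 3 units, time = 3
  J2 runs 3 units, time = 6
  J3 runs 3 units, time = 9
  J1 runs 3 units, time = 12
  J2 runs 2 units, time = 14
  J3 runs 2 units, time = 16
  J1 runs 3 units, time = 19
  J1 runs 3 units, time = 22
  J1 runs 2 units, time = 24
Finish times: [24, 14, 16]
Average turnaround = 54/3 = 18.0

18.0


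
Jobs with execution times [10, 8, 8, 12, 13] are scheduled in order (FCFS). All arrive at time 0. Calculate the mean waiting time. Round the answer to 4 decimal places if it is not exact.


FCFS order (as given): [10, 8, 8, 12, 13]
Waiting times:
  Job 1: wait = 0
  Job 2: wait = 10
  Job 3: wait = 18
  Job 4: wait = 26
  Job 5: wait = 38
Sum of waiting times = 92
Average waiting time = 92/5 = 18.4

18.4


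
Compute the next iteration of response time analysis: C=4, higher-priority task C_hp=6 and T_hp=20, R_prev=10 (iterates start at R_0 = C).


R_next = C + ceil(R_prev / T_hp) * C_hp
ceil(10 / 20) = ceil(0.5) = 1
Interference = 1 * 6 = 6
R_next = 4 + 6 = 10
R_next = R_prev, so the iteration has converged (response time = 10).

10


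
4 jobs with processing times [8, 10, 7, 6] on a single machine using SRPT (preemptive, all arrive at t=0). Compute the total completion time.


Since all jobs arrive at t=0, SRPT equals SPT ordering.
SPT order: [6, 7, 8, 10]
Completion times:
  Job 1: p=6, C=6
  Job 2: p=7, C=13
  Job 3: p=8, C=21
  Job 4: p=10, C=31
Total completion time = 6 + 13 + 21 + 31 = 71

71


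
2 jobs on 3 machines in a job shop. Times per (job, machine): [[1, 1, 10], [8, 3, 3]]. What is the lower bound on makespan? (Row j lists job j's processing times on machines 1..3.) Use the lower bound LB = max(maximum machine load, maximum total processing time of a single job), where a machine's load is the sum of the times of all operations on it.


Machine loads:
  Machine 1: 1 + 8 = 9
  Machine 2: 1 + 3 = 4
  Machine 3: 10 + 3 = 13
Max machine load = 13
Job totals:
  Job 1: 12
  Job 2: 14
Max job total = 14
Lower bound = max(13, 14) = 14

14


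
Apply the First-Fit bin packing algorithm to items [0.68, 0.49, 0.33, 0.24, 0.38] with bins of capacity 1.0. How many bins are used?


Place items sequentially using First-Fit:
  Item 0.68 -> new Bin 1
  Item 0.49 -> new Bin 2
  Item 0.33 -> Bin 2 (now 0.82)
  Item 0.24 -> Bin 1 (now 0.92)
  Item 0.38 -> new Bin 3
Total bins used = 3

3


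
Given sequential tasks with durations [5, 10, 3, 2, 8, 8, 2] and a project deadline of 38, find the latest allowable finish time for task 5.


LF(activity 5) = deadline - sum of successor durations
Successors: activities 6 through 7 with durations [8, 2]
Sum of successor durations = 10
LF = 38 - 10 = 28

28


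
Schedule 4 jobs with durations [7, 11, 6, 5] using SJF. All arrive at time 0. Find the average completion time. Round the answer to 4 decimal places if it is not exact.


SJF order (ascending): [5, 6, 7, 11]
Completion times:
  Job 1: burst=5, C=5
  Job 2: burst=6, C=11
  Job 3: burst=7, C=18
  Job 4: burst=11, C=29
Average completion = 63/4 = 15.75

15.75


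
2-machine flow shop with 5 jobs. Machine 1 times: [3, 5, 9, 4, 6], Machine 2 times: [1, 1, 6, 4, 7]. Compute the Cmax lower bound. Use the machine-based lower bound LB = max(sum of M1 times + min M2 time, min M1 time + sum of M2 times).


LB1 = sum(M1 times) + min(M2 times) = 27 + 1 = 28
LB2 = min(M1 times) + sum(M2 times) = 3 + 19 = 22
Lower bound = max(LB1, LB2) = max(28, 22) = 28

28


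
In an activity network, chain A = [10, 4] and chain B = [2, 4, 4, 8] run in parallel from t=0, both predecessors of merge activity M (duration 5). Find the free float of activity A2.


ES(A2) = sum of predecessors on chain A = 10
EF(A2) = ES + duration = 10 + 4 = 14
Successor of A2 is M. ES(M) = max(sum(A), sum(B)) = max(14, 18) = 18
Free float = ES(successor) - EF(current) = 18 - 14 = 4

4


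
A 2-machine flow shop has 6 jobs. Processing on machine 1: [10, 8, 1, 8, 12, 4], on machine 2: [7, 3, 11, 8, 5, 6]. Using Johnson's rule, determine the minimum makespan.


Apply Johnson's rule:
  Group 1 (a <= b): [(3, 1, 11), (6, 4, 6), (4, 8, 8)]
  Group 2 (a > b): [(1, 10, 7), (5, 12, 5), (2, 8, 3)]
Optimal job order: [3, 6, 4, 1, 5, 2]
Schedule:
  Job 3: M1 done at 1, M2 done at 12
  Job 6: M1 done at 5, M2 done at 18
  Job 4: M1 done at 13, M2 done at 26
  Job 1: M1 done at 23, M2 done at 33
  Job 5: M1 done at 35, M2 done at 40
  Job 2: M1 done at 43, M2 done at 46
Makespan = 46

46


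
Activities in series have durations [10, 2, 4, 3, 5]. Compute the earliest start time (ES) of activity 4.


Activity 4 starts after activities 1 through 3 complete.
Predecessor durations: [10, 2, 4]
ES = 10 + 2 + 4 = 16

16


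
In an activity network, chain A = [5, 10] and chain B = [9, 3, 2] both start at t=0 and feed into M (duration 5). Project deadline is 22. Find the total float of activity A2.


Forward pass: ES(A2) = sum of predecessors on chain A = 5
EF = ES + duration = 5 + 10 = 15
Backward pass: LF(M) = deadline = 22; LS(M) = 22 - 5 = 17
LF(A2) = LS(M) - sum(successors on chain A) = 17 - 0 = 17
LS = LF - duration = 17 - 10 = 7
Total float = LS - ES = 7 - 5 = 2

2


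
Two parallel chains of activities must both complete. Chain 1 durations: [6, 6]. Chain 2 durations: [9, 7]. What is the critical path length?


Path A total = 6 + 6 = 12
Path B total = 9 + 7 = 16
Critical path = longest path = max(12, 16) = 16

16


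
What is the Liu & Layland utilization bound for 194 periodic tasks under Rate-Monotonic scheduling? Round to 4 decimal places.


Compute 2^(1/194) = 1.0035793141
Subtract 1: 1.0035793141 - 1 = 0.0035793141
Multiply by n: 194 * 0.0035793141 = 0.6943869354
Round to 4 dp: 0.6944

0.6944


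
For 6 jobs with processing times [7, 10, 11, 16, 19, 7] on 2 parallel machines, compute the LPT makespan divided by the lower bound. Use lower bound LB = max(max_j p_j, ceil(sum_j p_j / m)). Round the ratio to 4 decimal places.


LPT order: [19, 16, 11, 10, 7, 7]
Machine loads after assignment: [36, 34]
LPT makespan = 36
Lower bound = max(max_job, ceil(total/2)) = max(19, 35) = 35
Ratio = 36 / 35 = 1.0286

1.0286


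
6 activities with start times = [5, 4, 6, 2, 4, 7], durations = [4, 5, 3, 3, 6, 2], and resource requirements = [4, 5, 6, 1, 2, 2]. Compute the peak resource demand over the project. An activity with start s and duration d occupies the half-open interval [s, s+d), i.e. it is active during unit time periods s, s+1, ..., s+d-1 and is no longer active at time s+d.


Each activity i is active on [start_i, start_i + duration_i).
Compute total resource usage per time slot:
  t=0: active resources = [], total = 0
  t=1: active resources = [], total = 0
  t=2: active resources = [1], total = 1
  t=3: active resources = [1], total = 1
  t=4: active resources = [5, 1, 2], total = 8
  t=5: active resources = [4, 5, 2], total = 11
  t=6: active resources = [4, 5, 6, 2], total = 17
  t=7: active resources = [4, 5, 6, 2, 2], total = 19
  t=8: active resources = [4, 5, 6, 2, 2], total = 19
  t=9: active resources = [2], total = 2
Peak resource demand = 19

19


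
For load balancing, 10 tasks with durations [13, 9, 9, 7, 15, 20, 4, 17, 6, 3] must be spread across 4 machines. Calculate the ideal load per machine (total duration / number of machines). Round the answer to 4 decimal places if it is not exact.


Total processing time = 13 + 9 + 9 + 7 + 15 + 20 + 4 + 17 + 6 + 3 = 103
Number of machines = 4
Ideal balanced load = 103 / 4 = 25.75

25.75


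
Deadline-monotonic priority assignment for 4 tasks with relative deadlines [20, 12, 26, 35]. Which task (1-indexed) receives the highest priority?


Sort tasks by relative deadline (ascending):
  Task 2: deadline = 12
  Task 1: deadline = 20
  Task 3: deadline = 26
  Task 4: deadline = 35
Priority order (highest first): [2, 1, 3, 4]
Highest priority task = 2

2


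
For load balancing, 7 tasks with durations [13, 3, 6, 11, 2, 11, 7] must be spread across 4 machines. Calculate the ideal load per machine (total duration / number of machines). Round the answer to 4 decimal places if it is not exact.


Total processing time = 13 + 3 + 6 + 11 + 2 + 11 + 7 = 53
Number of machines = 4
Ideal balanced load = 53 / 4 = 13.25

13.25


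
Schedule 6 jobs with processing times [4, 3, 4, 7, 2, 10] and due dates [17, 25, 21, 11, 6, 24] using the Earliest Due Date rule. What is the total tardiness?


Sort by due date (EDD order): [(2, 6), (7, 11), (4, 17), (4, 21), (10, 24), (3, 25)]
Compute completion times and tardiness:
  Job 1: p=2, d=6, C=2, tardiness=max(0,2-6)=0
  Job 2: p=7, d=11, C=9, tardiness=max(0,9-11)=0
  Job 3: p=4, d=17, C=13, tardiness=max(0,13-17)=0
  Job 4: p=4, d=21, C=17, tardiness=max(0,17-21)=0
  Job 5: p=10, d=24, C=27, tardiness=max(0,27-24)=3
  Job 6: p=3, d=25, C=30, tardiness=max(0,30-25)=5
Total tardiness = 8

8
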